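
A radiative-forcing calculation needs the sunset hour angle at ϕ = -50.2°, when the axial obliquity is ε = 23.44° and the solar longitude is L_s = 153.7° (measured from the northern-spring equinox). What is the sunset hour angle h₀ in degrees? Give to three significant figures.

Solar declination: sin δ = sin ε · sin L_s = sin 23.44° × sin 153.7° = 0.17625, so δ = +10.151°.
cos h₀ = −tan ϕ · tan δ = −tan(-50.2°) × tan(+10.151°) = 0.2149, so h₀ = 1.3542 rad = 77.59°.

h₀ = 77.6°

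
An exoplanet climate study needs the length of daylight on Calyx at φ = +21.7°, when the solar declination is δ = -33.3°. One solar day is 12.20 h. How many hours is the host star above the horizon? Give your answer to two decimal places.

5.07 h

cos H₀ = −tan φ · tan δ = −tan(+21.7°) × tan(-33.300°) = 0.2614, so H₀ = 1.3063 rad = 74.85°.
Daylight = 2H₀/(2π) × 12.20 h = (1.3063/π) × 12.20 = 5.07 h.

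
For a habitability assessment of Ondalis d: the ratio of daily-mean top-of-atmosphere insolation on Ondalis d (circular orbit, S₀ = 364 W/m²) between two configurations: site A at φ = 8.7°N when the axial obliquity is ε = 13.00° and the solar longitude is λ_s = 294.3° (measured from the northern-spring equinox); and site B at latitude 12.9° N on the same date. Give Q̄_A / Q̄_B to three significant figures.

— Configuration A (φ=+8.7°):
Solar declination: sin δ = sin ε · sin λ_s = sin 13.00° × sin 294.3° = -0.20502, so δ = -11.831°.
cos H₀ = −tan(+8.7°) tan(-11.831°) = 0.0321, H₀ = 1.5387 rad.
Bracket: H₀ sin φ sin δ + cos φ cos δ sin H₀ = 1.5387×0.15126×-0.20502 + 0.98849×0.97876×0.99949 = -0.047717 + 0.967001 = 0.919284.
Q̄ = (S₀/π) × [bracket] = (364/π) × 0.919284 = 106.51 W/m².
— Configuration B (φ=+12.9°):
cos H₀ = −tan(+12.9°) tan(-11.831°) = 0.0480, H₀ = 1.5228 rad.
Bracket: H₀ sin φ sin δ + cos φ cos δ sin H₀ = 1.5228×0.22325×-0.20502 + 0.97476×0.97876×0.99885 = -0.069700 + 0.952959 = 0.883259.
Q̄ = (S₀/π) × [bracket] = (364/π) × 0.883259 = 102.34 W/m².
Ratio Q̄_A / Q̄_B = 106.51 / 102.34 = 1.041.

Q̄_A / Q̄_B ≈ 1.04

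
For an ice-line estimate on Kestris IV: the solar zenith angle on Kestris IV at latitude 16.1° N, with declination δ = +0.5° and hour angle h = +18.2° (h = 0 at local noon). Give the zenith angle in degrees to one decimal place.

cos θ_z = sin φ sin δ + cos φ cos δ cos h = 0.002420 + 0.912679 = 0.915099.
θ_z = arccos(0.915099) = 23.8°.

θ_z = 23.8°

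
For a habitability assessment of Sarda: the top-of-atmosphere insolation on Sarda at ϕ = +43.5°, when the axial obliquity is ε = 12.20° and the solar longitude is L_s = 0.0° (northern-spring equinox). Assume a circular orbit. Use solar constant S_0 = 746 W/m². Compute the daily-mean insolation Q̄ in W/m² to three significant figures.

Q̄ ≈ 172 W/m²

Solar declination: sin δ = sin ε · sin L_s = sin 12.20° × sin 0.0° = 0.00000, so δ = +0.000°.
cos h₀ = −tan(+43.5°) tan(+0.000°) = -0.0000, h₀ = 1.5708 rad.
Bracket: h₀ sin ϕ sin δ + cos ϕ cos δ sin h₀ = 1.5708×0.68835×0.00000 + 0.72537×1.00000×1.00000 = 0.000000 + 0.725370 = 0.725370.
Q̄ = (S_0/π) × [bracket] = (746/π) × 0.725370 = 172.2 W/m².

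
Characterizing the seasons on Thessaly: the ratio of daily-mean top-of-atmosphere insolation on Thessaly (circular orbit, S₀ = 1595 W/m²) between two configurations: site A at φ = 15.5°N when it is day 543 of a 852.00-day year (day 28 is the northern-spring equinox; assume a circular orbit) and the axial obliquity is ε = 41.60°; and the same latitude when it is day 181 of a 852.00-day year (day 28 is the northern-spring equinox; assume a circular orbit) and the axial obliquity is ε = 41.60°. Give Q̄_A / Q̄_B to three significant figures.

— Configuration A (φ=+15.5°):
Solar longitude: λ_s = 360° × (543 − 28)/852.00 = 217.606°.
sin δ = sin 41.60° × sin 217.606° = -0.40514, so δ = -23.900°.
cos H₀ = −tan(+15.5°) tan(-23.900°) = 0.1229, H₀ = 1.4476 rad.
Bracket: H₀ sin φ sin δ + cos φ cos δ sin H₀ = 1.4476×0.26724×-0.40514 + 0.96363×0.91425×0.99242 = -0.156731 + 0.874321 = 0.717590.
Q̄ = (S₀/π) × [bracket] = (1595/π) × 0.717590 = 364.32 W/m².
— Configuration B (φ=+15.5°):
Solar longitude: λ_s = 360° × (181 − 28)/852.00 = 64.648°.
sin δ = sin 41.60° × sin 64.648° = 0.59999, so δ = +36.869°.
cos H₀ = −tan(+15.5°) tan(+36.869°) = -0.2080, H₀ = 1.7803 rad.
Bracket: H₀ sin φ sin δ + cos φ cos δ sin H₀ = 1.7803×0.26724×0.59999 + 0.96363×0.80001×0.97813 = 0.285456 + 0.754054 = 1.039510.
Q̄ = (S₀/π) × [bracket] = (1595/π) × 1.039510 = 527.76 W/m².
Ratio Q̄_A / Q̄_B = 364.32 / 527.76 = 0.6903.

Q̄_A / Q̄_B ≈ 0.690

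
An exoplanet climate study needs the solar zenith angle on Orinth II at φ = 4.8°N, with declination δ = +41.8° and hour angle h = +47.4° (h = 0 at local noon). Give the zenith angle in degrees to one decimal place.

cos θ_z = sin φ sin δ + cos φ cos δ cos h = 0.055774 + 0.502825 = 0.558599.
θ_z = arccos(0.558599) = 56.0°.

θ_z = 56.0°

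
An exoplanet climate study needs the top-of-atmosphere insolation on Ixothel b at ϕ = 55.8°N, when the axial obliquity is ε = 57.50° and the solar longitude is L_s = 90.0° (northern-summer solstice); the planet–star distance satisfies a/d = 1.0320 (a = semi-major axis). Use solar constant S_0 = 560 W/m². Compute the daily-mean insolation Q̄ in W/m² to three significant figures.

Solar declination: sin δ = sin ε · sin L_s = sin 57.50° × sin 90.0° = 0.84339, so δ = +57.500°.
cos h₀ = −tan(+55.8°) tan(+57.500°) = -2.3097 ≤ −1 ⇒ polar day, h₀ = π.
Bracket: h₀ sin ϕ sin δ + cos ϕ cos δ sin h₀ = 3.1416×0.82708×0.84339 + 0.56208×0.53730×0.00000 = 2.191426 + 0.000000 = 2.191426.
Inverse-square distance factor (a/d)² = 1.0320² = 1.065024.
Q̄ = (S_0/π) × 1.065024 × [bracket] = (560/π) × 1.065024 × 2.191426 = 416.0 W/m².

Q̄ ≈ 416 W/m²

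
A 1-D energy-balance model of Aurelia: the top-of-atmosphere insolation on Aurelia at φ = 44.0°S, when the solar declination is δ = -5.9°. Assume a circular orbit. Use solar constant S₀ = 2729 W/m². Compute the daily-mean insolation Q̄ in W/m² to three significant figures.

Q̄ ≈ 722 W/m²

cos H₀ = −tan(-44.0°) tan(-5.900°) = -0.0998, H₀ = 1.6708 rad.
Bracket: H₀ sin φ sin δ + cos φ cos δ sin H₀ = 1.6708×-0.69466×-0.10279 + 0.71934×0.99470×0.99501 = 0.119302 + 0.711957 = 0.831259.
Q̄ = (S₀/π) × [bracket] = (2729/π) × 0.831259 = 722.1 W/m².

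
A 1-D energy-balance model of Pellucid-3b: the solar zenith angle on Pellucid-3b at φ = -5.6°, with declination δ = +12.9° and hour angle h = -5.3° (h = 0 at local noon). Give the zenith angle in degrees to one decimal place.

θ_z = 19.2°

cos θ_z = sin φ sin δ + cos φ cos δ cos h = -0.021785 + 0.965962 = 0.944177.
θ_z = arccos(0.944177) = 19.2°.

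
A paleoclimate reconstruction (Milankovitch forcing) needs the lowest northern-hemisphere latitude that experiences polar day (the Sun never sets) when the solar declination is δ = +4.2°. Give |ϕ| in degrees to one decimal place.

|ϕ| = 85.8°

Polar day requires cos h₀ = −tan ϕ tan δ ≤ −1, i.e. tan ϕ tan δ ≥ 1.
The boundary is |tan ϕ| · |tan δ| = 1, so |ϕ| = 90° − |δ| = 90° − 4.2° = 85.8° in the northern hemisphere.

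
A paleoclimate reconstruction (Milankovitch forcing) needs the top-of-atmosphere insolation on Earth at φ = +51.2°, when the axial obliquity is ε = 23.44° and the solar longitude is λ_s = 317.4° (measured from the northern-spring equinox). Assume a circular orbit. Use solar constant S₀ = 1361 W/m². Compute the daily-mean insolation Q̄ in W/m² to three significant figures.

Solar declination: sin δ = sin ε · sin λ_s = sin 23.44° × sin 317.4° = -0.26925, so δ = -15.620°.
cos H₀ = −tan(+51.2°) tan(-15.620°) = 0.3477, H₀ = 1.2157 rad.
Bracket: H₀ sin φ sin δ + cos φ cos δ sin H₀ = 1.2157×0.77934×-0.26925 + 0.62660×0.96307×0.93760 = -0.255099 + 0.565804 = 0.310705.
Q̄ = (S₀/π) × [bracket] = (1361/π) × 0.310705 = 134.6 W/m².

Q̄ ≈ 135 W/m²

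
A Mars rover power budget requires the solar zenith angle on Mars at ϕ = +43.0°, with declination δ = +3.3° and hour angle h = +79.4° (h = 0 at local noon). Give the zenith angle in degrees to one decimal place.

θ_z = 80.0°

cos θ_z = sin ϕ sin δ + cos ϕ cos δ cos h = 0.039259 + 0.134310 = 0.173569.
θ_z = arccos(0.173569) = 80.0°.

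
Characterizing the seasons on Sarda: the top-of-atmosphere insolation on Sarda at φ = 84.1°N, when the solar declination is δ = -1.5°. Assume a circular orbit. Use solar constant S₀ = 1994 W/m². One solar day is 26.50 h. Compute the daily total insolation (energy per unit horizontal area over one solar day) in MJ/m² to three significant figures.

3.95 MJ/m²

cos H₀ = −tan(+84.1°) tan(-1.500°) = 0.2534, H₀ = 1.3146 rad.
Bracket: H₀ sin φ sin δ + cos φ cos δ sin H₀ = 1.3146×0.99470×-0.02618 + 0.10279×0.99966×0.96736 = -0.034234 + 0.099401 = 0.065167.
Q̄ = (S₀/π) × [bracket] = (1994/π) × 0.065167 = 41.362 W/m².
Daily total = Q̄ × 26.50 h × 3600 s/h = 41.362 × 26.50 × 3600 / 10⁶ = 3.946 MJ/m².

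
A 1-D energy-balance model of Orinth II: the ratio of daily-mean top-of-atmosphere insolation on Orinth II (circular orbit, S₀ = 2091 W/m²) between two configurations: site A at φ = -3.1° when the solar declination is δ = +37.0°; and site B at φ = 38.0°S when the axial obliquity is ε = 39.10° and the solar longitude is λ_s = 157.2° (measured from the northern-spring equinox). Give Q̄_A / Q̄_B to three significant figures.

Q̄_A / Q̄_B ≈ 1.38

— Configuration A (φ=-3.1°):
cos H₀ = −tan(-3.1°) tan(+37.000°) = 0.0408, H₀ = 1.5300 rad.
Bracket: H₀ sin φ sin δ + cos φ cos δ sin H₀ = 1.5300×-0.05408×0.60182 + 0.99854×0.79864×0.99917 = -0.049796 + 0.796812 = 0.747016.
Q̄ = (S₀/π) × [bracket] = (2091/π) × 0.747016 = 497.20 W/m².
— Configuration B (φ=-38.0°):
Solar declination: sin δ = sin ε · sin λ_s = sin 39.10° × sin 157.2° = 0.24440, so δ = +14.146°.
cos H₀ = −tan(-38.0°) tan(+14.146°) = 0.1969, H₀ = 1.3726 rad.
Bracket: H₀ sin φ sin δ + cos φ cos δ sin H₀ = 1.3726×-0.61566×0.24440 + 0.78801×0.96968×0.98042 = -0.206531 + 0.749156 = 0.542625.
Q̄ = (S₀/π) × [bracket] = (2091/π) × 0.542625 = 361.16 W/m².
Ratio Q̄_A / Q̄_B = 497.20 / 361.16 = 1.377.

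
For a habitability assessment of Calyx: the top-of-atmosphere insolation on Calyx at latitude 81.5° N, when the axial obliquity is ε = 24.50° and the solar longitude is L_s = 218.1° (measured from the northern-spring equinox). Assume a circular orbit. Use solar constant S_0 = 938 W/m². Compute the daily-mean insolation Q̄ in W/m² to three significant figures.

Q̄ ≈ 0.00 W/m²

Solar declination: sin δ = sin ε · sin L_s = sin 24.50° × sin 218.1° = -0.25588, so δ = -14.826°.
cos h₀ = −tan(+81.5°) tan(-14.826°) = 1.7711 ≥ 1 ⇒ polar night, h₀ = 0 and Q̄ = 0.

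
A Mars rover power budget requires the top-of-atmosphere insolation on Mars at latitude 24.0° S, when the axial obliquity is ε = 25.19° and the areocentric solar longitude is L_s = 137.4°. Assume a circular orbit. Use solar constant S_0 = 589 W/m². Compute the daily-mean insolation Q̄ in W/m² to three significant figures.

sin δ = sin 25.19° × sin 137.4° = 0.28809, so δ = +16.744°.
cos h₀ = −tan(-24.0°) tan(+16.744°) = 0.1339, h₀ = 1.4364 rad.
Bracket: h₀ sin ϕ sin δ + cos ϕ cos δ sin h₀ = 1.4364×-0.40674×0.28809 + 0.91355×0.95760×0.99099 = -0.168314 + 0.866933 = 0.698619.
Q̄ = (S_0/π) × [bracket] = (589/π) × 0.698619 = 131.0 W/m².

Q̄ ≈ 131 W/m²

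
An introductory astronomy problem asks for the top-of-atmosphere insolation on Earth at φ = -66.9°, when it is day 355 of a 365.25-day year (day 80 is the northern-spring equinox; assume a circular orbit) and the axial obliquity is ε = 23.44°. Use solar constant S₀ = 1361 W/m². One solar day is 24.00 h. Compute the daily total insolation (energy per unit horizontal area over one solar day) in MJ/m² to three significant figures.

Solar longitude: λ_s = 360° × (355 − 80)/365.25 = 271.047°.
sin δ = sin 23.44° × sin 271.047° = -0.39772, so δ = -23.436°.
cos H₀ = −tan(-66.9°) tan(-23.436°) = -1.0163 ≤ −1 ⇒ polar day, H₀ = π.
Bracket: H₀ sin φ sin δ + cos φ cos δ sin H₀ = 3.1416×-0.91982×-0.39772 + 0.39234×0.91751×0.00000 = 1.149294 + 0.000000 = 1.149294.
Q̄ = (S₀/π) × [bracket] = (1361/π) × 1.149294 = 497.90 W/m².
Daily total = Q̄ × 24.00 h × 3600 s/h = 497.90 × 24.00 × 3600 / 10⁶ = 43.02 MJ/m².

43.0 MJ/m²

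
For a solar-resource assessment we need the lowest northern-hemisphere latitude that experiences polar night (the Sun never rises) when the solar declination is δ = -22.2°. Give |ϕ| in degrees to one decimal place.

|ϕ| = 67.8°

Polar night requires cos h₀ = −tan ϕ tan δ ≥ 1, i.e. tan ϕ tan δ ≤ −1.
The boundary is |tan ϕ| · |tan δ| = 1, so |ϕ| = 90° − |δ| = 90° − 22.2° = 67.8° in the northern hemisphere.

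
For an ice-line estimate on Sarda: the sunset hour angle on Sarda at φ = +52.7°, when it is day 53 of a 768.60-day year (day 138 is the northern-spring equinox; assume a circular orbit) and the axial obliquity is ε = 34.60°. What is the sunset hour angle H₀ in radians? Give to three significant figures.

H₀ = 1.03 rad

Solar longitude: λ_s = 360° × (53 − 138)/768.60 = -39.813°, i.e. -39.813° + 360° = 320.187°.
sin δ = sin 34.60° × sin 320.187° = -0.36358, so δ = -21.320°.
cos H₀ = −tan φ · tan δ = −tan(+52.7°) × tan(-21.320°) = 0.5123, so H₀ = 1.0329 rad = 59.18°.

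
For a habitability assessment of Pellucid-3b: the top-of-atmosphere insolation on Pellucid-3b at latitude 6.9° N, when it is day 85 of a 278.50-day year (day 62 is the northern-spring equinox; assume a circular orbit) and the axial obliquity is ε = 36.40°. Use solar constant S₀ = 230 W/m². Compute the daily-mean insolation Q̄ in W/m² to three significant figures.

Q̄ ≈ 73.6 W/m²

Solar longitude: λ_s = 360° × (85 − 62)/278.50 = 29.731°.
sin δ = sin 36.40° × sin 29.731° = 0.29429, so δ = +17.115°.
cos H₀ = −tan(+6.9°) tan(+17.115°) = -0.0373, H₀ = 1.6081 rad.
Bracket: H₀ sin φ sin δ + cos φ cos δ sin H₀ = 1.6081×0.12014×0.29429 + 0.99276×0.95572×0.99931 = 0.056856 + 0.948146 = 1.005002.
Q̄ = (S₀/π) × [bracket] = (230/π) × 1.005002 = 73.58 W/m².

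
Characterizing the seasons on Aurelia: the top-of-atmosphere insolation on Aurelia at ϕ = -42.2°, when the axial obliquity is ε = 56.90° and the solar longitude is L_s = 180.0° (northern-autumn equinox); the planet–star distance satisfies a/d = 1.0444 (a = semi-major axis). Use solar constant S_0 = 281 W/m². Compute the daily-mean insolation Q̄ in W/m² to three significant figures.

Q̄ ≈ 72.3 W/m²

Solar declination: sin δ = sin ε · sin L_s = sin 56.90° × sin 180.0° = 0.00000, so δ = +0.000°.
cos h₀ = −tan(-42.2°) tan(+0.000°) = 0.0000, h₀ = 1.5708 rad.
Bracket: h₀ sin ϕ sin δ + cos ϕ cos δ sin h₀ = 1.5708×-0.67172×0.00000 + 0.74080×1.00000×1.00000 = -0.000000 + 0.740800 = 0.740800.
Inverse-square distance factor (a/d)² = 1.0444² = 1.090771.
Q̄ = (S_0/π) × 1.090771 × [bracket] = (281/π) × 1.090771 × 0.740800 = 72.28 W/m².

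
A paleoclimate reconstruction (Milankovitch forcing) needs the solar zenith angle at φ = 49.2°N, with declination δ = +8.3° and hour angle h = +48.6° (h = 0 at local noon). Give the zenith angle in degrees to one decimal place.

cos θ_z = sin φ sin δ + cos φ cos δ cos h = 0.109277 + 0.427589 = 0.536866.
θ_z = arccos(0.536866) = 57.5°.

θ_z = 57.5°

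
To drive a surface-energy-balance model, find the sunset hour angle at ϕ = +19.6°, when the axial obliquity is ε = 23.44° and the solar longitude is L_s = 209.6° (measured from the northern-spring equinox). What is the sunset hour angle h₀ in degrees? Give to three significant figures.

Solar declination: sin δ = sin ε · sin L_s = sin 23.44° × sin 209.6° = -0.19648, so δ = -11.331°.
cos h₀ = −tan ϕ · tan δ = −tan(+19.6°) × tan(-11.331°) = 0.0714, so h₀ = 1.4994 rad = 85.91°.

h₀ = 85.9°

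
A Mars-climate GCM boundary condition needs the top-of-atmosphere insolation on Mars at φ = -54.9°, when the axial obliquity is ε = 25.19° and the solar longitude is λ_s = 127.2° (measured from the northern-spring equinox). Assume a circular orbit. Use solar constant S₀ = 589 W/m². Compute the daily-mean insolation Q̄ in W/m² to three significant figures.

Q̄ ≈ 33.4 W/m²

Solar declination: sin δ = sin ε · sin λ_s = sin 25.19° × sin 127.2° = 0.33902, so δ = +19.817°.
cos H₀ = −tan(-54.9°) tan(+19.817°) = 0.5127, H₀ = 1.0324 rad.
Bracket: H₀ sin φ sin δ + cos φ cos δ sin H₀ = 1.0324×-0.81815×0.33902 + 0.57501×0.94078×0.85854 = -0.286356 + 0.464434 = 0.178078.
Q̄ = (S₀/π) × [bracket] = (589/π) × 0.178078 = 33.39 W/m².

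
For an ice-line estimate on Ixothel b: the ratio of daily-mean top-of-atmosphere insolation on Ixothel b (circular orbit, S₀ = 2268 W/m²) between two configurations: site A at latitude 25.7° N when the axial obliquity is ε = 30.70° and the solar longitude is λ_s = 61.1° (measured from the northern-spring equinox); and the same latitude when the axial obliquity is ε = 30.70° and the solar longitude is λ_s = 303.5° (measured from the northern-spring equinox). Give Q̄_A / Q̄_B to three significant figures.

Q̄_A / Q̄_B ≈ 2.08

— Configuration A (φ=+25.7°):
Solar declination: sin δ = sin ε · sin λ_s = sin 30.70° × sin 61.1° = 0.44696, so δ = +26.549°.
cos H₀ = −tan(+25.7°) tan(+26.549°) = -0.2405, H₀ = 1.8136 rad.
Bracket: H₀ sin φ sin δ + cos φ cos δ sin H₀ = 1.8136×0.43366×0.44696 + 0.90108×0.89455×0.97066 = 0.351528 + 0.782411 = 1.133939.
Q̄ = (S₀/π) × [bracket] = (2268/π) × 1.133939 = 818.62 W/m².
— Configuration B (φ=+25.7°):
Solar declination: sin δ = sin ε · sin λ_s = sin 30.70° × sin 303.5° = -0.42573, so δ = -25.197°.
cos H₀ = −tan(+25.7°) tan(-25.197°) = 0.2264, H₀ = 1.3424 rad.
Bracket: H₀ sin φ sin δ + cos φ cos δ sin H₀ = 1.3424×0.43366×-0.42573 + 0.90108×0.90485×0.97403 = -0.247837 + 0.794168 = 0.546331.
Q̄ = (S₀/π) × [bracket] = (2268/π) × 0.546331 = 394.41 W/m².
Ratio Q̄_A / Q̄_B = 818.62 / 394.41 = 2.076.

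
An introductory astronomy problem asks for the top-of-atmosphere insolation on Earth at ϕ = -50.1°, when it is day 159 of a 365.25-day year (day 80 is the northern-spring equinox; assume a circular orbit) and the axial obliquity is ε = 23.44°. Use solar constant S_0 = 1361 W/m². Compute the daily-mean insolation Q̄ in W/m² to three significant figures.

Q̄ ≈ 86.4 W/m²

Solar longitude: L_s = 360° × (159 − 80)/365.25 = 77.864°.
sin δ = sin 23.44° × sin 77.864° = 0.38890, so δ = +22.886°.
cos h₀ = −tan(-50.1°) tan(+22.886°) = 0.5049, h₀ = 1.0416 rad.
Bracket: h₀ sin ϕ sin δ + cos ϕ cos δ sin h₀ = 1.0416×-0.76717×0.38890 + 0.64145×0.92128×0.86320 = -0.310764 + 0.510112 = 0.199348.
Q̄ = (S_0/π) × [bracket] = (1361/π) × 0.199348 = 86.36 W/m².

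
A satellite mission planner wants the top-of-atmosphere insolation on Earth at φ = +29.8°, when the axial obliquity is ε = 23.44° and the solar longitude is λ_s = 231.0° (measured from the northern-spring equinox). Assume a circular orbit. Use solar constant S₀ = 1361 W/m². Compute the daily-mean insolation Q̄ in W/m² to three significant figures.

Q̄ ≈ 259 W/m²

Solar declination: sin δ = sin ε · sin λ_s = sin 23.44° × sin 231.0° = -0.30914, so δ = -18.007°.
cos H₀ = −tan(+29.8°) tan(-18.007°) = 0.1862, H₀ = 1.3835 rad.
Bracket: H₀ sin φ sin δ + cos φ cos δ sin H₀ = 1.3835×0.49697×-0.30914 + 0.86777×0.95102×0.98252 = -0.212552 + 0.810841 = 0.598289.
Q̄ = (S₀/π) × [bracket] = (1361/π) × 0.598289 = 259.2 W/m².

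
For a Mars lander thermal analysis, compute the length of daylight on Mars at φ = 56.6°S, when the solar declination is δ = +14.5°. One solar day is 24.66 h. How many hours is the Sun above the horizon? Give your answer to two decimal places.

9.17 h

cos H₀ = −tan φ · tan δ = −tan(-56.6°) × tan(+14.500°) = 0.3922, so H₀ = 1.1678 rad = 66.91°.
Daylight = 2H₀/(2π) × 24.66 h = (1.1678/π) × 24.66 = 9.17 h.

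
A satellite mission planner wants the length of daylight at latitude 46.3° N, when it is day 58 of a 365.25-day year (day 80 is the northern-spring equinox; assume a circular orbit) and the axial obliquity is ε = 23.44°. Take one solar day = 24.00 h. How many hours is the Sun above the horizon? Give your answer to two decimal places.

10.81 h

Solar longitude: λ_s = 360° × (58 − 80)/365.25 = -21.684°, i.e. -21.684° + 360° = 338.316°.
sin δ = sin 23.44° × sin 338.316° = -0.14698, so δ = -8.452°.
cos H₀ = −tan φ · tan δ = −tan(+46.3°) × tan(-8.452°) = 0.1555, so H₀ = 1.4147 rad = 81.05°.
Daylight = 2H₀/(2π) × 24.00 h = (1.4147/π) × 24.00 = 10.81 h.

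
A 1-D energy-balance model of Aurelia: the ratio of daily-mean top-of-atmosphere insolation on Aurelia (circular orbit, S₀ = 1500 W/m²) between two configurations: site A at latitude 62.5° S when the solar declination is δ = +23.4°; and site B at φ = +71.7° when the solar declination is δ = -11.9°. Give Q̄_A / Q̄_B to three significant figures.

Q̄_A / Q̄_B ≈ 0.433

— Configuration A (φ=-62.5°):
cos H₀ = −tan(-62.5°) tan(+23.400°) = 0.8313, H₀ = 0.5894 rad.
Bracket: H₀ sin φ sin δ + cos φ cos δ sin H₀ = 0.5894×-0.88701×0.39715 + 0.46175×0.91775×0.55585 = -0.207631 + 0.235553 = 0.027922.
Q̄ = (S₀/π) × [bracket] = (1500/π) × 0.027922 = 13.332 W/m².
— Configuration B (φ=+71.7°):
cos H₀ = −tan(+71.7°) tan(-11.900°) = 0.6372, H₀ = 0.8799 rad.
Bracket: H₀ sin φ sin δ + cos φ cos δ sin H₀ = 0.8799×0.94943×-0.20620 + 0.31399×0.97851×0.77070 = -0.172260 + 0.236792 = 0.064532.
Q̄ = (S₀/π) × [bracket] = (1500/π) × 0.064532 = 30.812 W/m².
Ratio Q̄_A / Q̄_B = 13.332 / 30.812 = 0.4327.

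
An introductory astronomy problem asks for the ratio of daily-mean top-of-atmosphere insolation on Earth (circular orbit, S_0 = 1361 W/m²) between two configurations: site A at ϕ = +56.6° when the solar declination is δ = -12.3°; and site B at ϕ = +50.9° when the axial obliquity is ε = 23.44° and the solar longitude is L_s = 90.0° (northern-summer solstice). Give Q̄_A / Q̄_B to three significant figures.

Q̄_A / Q̄_B ≈ 0.251

— Configuration A (ϕ=+56.6°):
cos h₀ = −tan(+56.6°) tan(-12.300°) = 0.3307, h₀ = 1.2338 rad.
Bracket: h₀ sin ϕ sin δ + cos ϕ cos δ sin h₀ = 1.2338×0.83485×-0.21303 + 0.55048×0.97705×0.94375 = -0.219429 + 0.507593 = 0.288164.
Q̄ = (S_0/π) × [bracket] = (1361/π) × 0.288164 = 124.84 W/m².
— Configuration B (ϕ=+50.9°):
Solar declination: sin δ = sin ε · sin L_s = sin 23.44° × sin 90.0° = 0.39779, so δ = +23.440°.
cos h₀ = −tan(+50.9°) tan(+23.440°) = -0.5335, h₀ = 2.1335 rad.
Bracket: h₀ sin ϕ sin δ + cos ϕ cos δ sin h₀ = 2.1335×0.77605×0.39779 + 0.63068×0.91748×0.84580 = 0.658622 + 0.489411 = 1.148033.
Q̄ = (S_0/π) × [bracket] = (1361/π) × 1.148033 = 497.35 W/m².
Ratio Q̄_A / Q̄_B = 124.84 / 497.35 = 0.2510.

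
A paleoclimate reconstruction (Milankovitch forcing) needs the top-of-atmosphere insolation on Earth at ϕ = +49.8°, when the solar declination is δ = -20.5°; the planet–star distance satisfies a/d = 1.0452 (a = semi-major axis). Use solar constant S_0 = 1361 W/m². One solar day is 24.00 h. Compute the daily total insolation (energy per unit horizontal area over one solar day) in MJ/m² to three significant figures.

10.0 MJ/m²

cos h₀ = −tan(+49.8°) tan(-20.500°) = 0.4424, h₀ = 1.1125 rad.
Bracket: h₀ sin ϕ sin δ + cos ϕ cos δ sin h₀ = 1.1125×0.76380×-0.35021 + 0.64546×0.93667×0.89680 = -0.297583 + 0.542190 = 0.244607.
Inverse-square distance factor (a/d)² = 1.0452² = 1.092443.
Q̄ = (S_0/π) × 1.092443 × [bracket] = (1361/π) × 1.092443 × 0.244607 = 115.76 W/m².
Daily total = Q̄ × 24.00 h × 3600 s/h = 115.76 × 24.00 × 3600 / 10⁶ = 10.00 MJ/m².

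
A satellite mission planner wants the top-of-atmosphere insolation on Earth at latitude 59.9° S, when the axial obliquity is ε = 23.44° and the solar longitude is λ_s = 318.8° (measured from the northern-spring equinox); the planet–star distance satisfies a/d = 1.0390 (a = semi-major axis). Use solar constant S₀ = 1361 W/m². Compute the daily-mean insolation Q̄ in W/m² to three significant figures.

Q̄ ≈ 418 W/m²

Solar declination: sin δ = sin ε · sin λ_s = sin 23.44° × sin 318.8° = -0.26202, so δ = -15.190°.
cos H₀ = −tan(-59.9°) tan(-15.190°) = -0.4684, H₀ = 2.0582 rad.
Bracket: H₀ sin φ sin δ + cos φ cos δ sin H₀ = 2.0582×-0.86515×-0.26202 + 0.50151×0.96506×0.88353 = 0.466566 + 0.427617 = 0.894183.
Inverse-square distance factor (a/d)² = 1.0390² = 1.079521.
Q̄ = (S₀/π) × 1.079521 × [bracket] = (1361/π) × 1.079521 × 0.894183 = 418.2 W/m².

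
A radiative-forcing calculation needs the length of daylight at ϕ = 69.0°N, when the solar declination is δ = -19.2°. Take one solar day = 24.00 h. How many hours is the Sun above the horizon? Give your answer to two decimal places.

3.32 h

cos h₀ = −tan ϕ · tan δ = −tan(+69.0°) × tan(-19.200°) = 0.9072, so h₀ = 0.4342 rad = 24.88°.
Daylight = 2h₀/(2π) × 24.00 h = (0.4342/π) × 24.00 = 3.32 h.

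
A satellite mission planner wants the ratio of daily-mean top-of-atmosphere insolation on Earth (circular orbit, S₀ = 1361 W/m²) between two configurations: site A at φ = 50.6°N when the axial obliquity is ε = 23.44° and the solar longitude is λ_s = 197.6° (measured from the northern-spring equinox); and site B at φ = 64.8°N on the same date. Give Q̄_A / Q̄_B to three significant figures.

Q̄_A / Q̄_B ≈ 1.85

— Configuration A (φ=+50.6°):
Solar declination: sin δ = sin ε · sin λ_s = sin 23.44° × sin 197.6° = -0.12028, so δ = -6.908°.
cos H₀ = −tan(+50.6°) tan(-6.908°) = 0.1475, H₀ = 1.4228 rad.
Bracket: H₀ sin φ sin δ + cos φ cos δ sin H₀ = 1.4228×0.77273×-0.12028 + 0.63473×0.99274×0.98906 = -0.132241 + 0.623228 = 0.490987.
Q̄ = (S₀/π) × [bracket] = (1361/π) × 0.490987 = 212.71 W/m².
— Configuration B (φ=+64.8°):
cos H₀ = −tan(+64.8°) tan(-6.908°) = 0.2575, H₀ = 1.3104 rad.
Bracket: H₀ sin φ sin δ + cos φ cos δ sin H₀ = 1.3104×0.90483×-0.12028 + 0.42578×0.99274×0.96628 = -0.142615 + 0.408436 = 0.265821.
Q̄ = (S₀/π) × [bracket] = (1361/π) × 0.265821 = 115.16 W/m².
Ratio Q̄_A / Q̄_B = 212.71 / 115.16 = 1.847.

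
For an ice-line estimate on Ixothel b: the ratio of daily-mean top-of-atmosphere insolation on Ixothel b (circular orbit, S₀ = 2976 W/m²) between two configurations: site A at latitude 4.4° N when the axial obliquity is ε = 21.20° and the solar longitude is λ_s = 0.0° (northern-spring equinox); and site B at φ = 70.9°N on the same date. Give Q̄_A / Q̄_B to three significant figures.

— Configuration A (φ=+4.4°):
Solar declination: sin δ = sin ε · sin λ_s = sin 21.20° × sin 0.0° = 0.00000, so δ = +0.000°.
cos H₀ = −tan(+4.4°) tan(+0.000°) = -0.0000, H₀ = 1.5708 rad.
Bracket: H₀ sin φ sin δ + cos φ cos δ sin H₀ = 1.5708×0.07672×0.00000 + 0.99705×1.00000×1.00000 = 0.000000 + 0.997050 = 0.997050.
Q̄ = (S₀/π) × [bracket] = (2976/π) × 0.997050 = 944.50 W/m².
— Configuration B (φ=+70.9°):
cos H₀ = −tan(+70.9°) tan(+0.000°) = -0.0000, H₀ = 1.5708 rad.
Bracket: H₀ sin φ sin δ + cos φ cos δ sin H₀ = 1.5708×0.94495×0.00000 + 0.32722×1.00000×1.00000 = 0.000000 + 0.327220 = 0.327220.
Q̄ = (S₀/π) × [bracket] = (2976/π) × 0.327220 = 309.97 W/m².
Ratio Q̄_A / Q̄_B = 944.50 / 309.97 = 3.047.

Q̄_A / Q̄_B ≈ 3.05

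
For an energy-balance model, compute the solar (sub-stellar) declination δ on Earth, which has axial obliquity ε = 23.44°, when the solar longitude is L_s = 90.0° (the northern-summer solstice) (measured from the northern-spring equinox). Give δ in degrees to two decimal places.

δ = +23.44°

sin δ = sin ε · sin L_s = sin 23.44° × sin 90.0° = 0.397789.
δ = arcsin(0.397789) = +23.44°.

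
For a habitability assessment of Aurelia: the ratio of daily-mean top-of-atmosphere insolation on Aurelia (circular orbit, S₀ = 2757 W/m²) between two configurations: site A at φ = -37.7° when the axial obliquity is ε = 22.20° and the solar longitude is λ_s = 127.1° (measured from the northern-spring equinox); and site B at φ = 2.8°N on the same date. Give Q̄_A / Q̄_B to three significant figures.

Q̄_A / Q̄_B ≈ 0.500

— Configuration A (φ=-37.7°):
Solar declination: sin δ = sin ε · sin λ_s = sin 22.20° × sin 127.1° = 0.30136, so δ = +17.539°.
cos H₀ = −tan(-37.7°) tan(+17.539°) = 0.2443, H₀ = 1.3240 rad.
Bracket: H₀ sin φ sin δ + cos φ cos δ sin H₀ = 1.3240×-0.61153×0.30136 + 0.79122×0.95351×0.96971 = -0.244001 + 0.731584 = 0.487583.
Q̄ = (S₀/π) × [bracket] = (2757/π) × 0.487583 = 427.89 W/m².
— Configuration B (φ=+2.8°):
cos H₀ = −tan(+2.8°) tan(+17.539°) = -0.0155, H₀ = 1.5863 rad.
Bracket: H₀ sin φ sin δ + cos φ cos δ sin H₀ = 1.5863×0.04885×0.30136 + 0.99881×0.95351×0.99988 = 0.023353 + 0.952261 = 0.975614.
Q̄ = (S₀/π) × [bracket] = (2757/π) × 0.975614 = 856.18 W/m².
Ratio Q̄_A / Q̄_B = 427.89 / 856.18 = 0.4998.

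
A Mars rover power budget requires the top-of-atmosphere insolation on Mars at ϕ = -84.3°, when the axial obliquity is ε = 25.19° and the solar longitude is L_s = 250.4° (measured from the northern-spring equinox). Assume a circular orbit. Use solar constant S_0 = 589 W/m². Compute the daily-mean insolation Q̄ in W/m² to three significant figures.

Q̄ ≈ 235 W/m²

Solar declination: sin δ = sin ε · sin L_s = sin 25.19° × sin 250.4° = -0.40096, so δ = -23.638°.
cos h₀ = −tan(-84.3°) tan(-23.638°) = -4.3850 ≤ −1 ⇒ polar day, h₀ = π.
Bracket: h₀ sin ϕ sin δ + cos ϕ cos δ sin h₀ = 3.1416×-0.99506×-0.40096 + 0.09932×0.91610×0.00000 = 1.253433 + 0.000000 = 1.253433.
Q̄ = (S_0/π) × [bracket] = (589/π) × 1.253433 = 235.0 W/m².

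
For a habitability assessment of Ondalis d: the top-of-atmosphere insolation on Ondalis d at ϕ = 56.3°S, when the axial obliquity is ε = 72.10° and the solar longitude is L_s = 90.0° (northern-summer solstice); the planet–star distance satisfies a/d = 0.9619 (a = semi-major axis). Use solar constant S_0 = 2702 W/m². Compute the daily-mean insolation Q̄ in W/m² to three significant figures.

Solar declination: sin δ = sin ε · sin L_s = sin 72.10° × sin 90.0° = 0.95159, so δ = +72.100°.
cos h₀ = −tan(-56.3°) tan(+72.100°) = 4.6423 ≥ 1 ⇒ polar night, h₀ = 0 and Q̄ = 0.
Inverse-square distance factor (a/d)² = 0.9619² = 0.925252.

Q̄ ≈ 0.00 W/m²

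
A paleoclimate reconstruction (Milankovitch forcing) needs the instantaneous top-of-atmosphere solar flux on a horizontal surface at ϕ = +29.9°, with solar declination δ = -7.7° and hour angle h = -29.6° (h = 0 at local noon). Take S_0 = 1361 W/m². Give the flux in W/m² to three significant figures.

cos θ_z = sin ϕ sin δ + cos ϕ cos δ cos h = -0.066790 + 0.746966 = 0.680176.
Flux = S_0 · cos θ_z = 1361 × 0.680176 = 925.7 W/m².

926 W/m²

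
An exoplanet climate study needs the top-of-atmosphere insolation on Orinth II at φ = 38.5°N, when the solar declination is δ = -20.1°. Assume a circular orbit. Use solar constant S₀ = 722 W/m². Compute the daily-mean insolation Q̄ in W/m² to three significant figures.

Q̄ ≈ 98.9 W/m²

cos H₀ = −tan(+38.5°) tan(-20.100°) = 0.2911, H₀ = 1.2754 rad.
Bracket: H₀ sin φ sin δ + cos φ cos δ sin H₀ = 1.2754×0.62251×-0.34366 + 0.78261×0.93909×0.95670 = -0.272849 + 0.703118 = 0.430269.
Q̄ = (S₀/π) × [bracket] = (722/π) × 0.430269 = 98.88 W/m².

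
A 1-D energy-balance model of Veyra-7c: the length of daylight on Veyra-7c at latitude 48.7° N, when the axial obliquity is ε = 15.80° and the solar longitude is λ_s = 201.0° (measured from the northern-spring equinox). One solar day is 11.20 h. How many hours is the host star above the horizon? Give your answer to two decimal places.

Solar declination: sin δ = sin ε · sin λ_s = sin 15.80° × sin 201.0° = -0.09758, so δ = -5.600°.
cos H₀ = −tan φ · tan δ = −tan(+48.7°) × tan(-5.600°) = 0.1116, so H₀ = 1.4590 rad = 83.59°.
Daylight = 2H₀/(2π) × 11.20 h = (1.4590/π) × 11.20 = 5.20 h.

5.20 h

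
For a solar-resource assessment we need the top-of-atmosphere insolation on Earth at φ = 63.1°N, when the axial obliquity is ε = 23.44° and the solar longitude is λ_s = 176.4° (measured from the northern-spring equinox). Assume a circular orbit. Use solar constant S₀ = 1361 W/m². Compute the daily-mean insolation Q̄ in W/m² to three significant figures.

Q̄ ≈ 211 W/m²

Solar declination: sin δ = sin ε · sin λ_s = sin 23.44° × sin 176.4° = 0.02498, so δ = +1.431°.
cos H₀ = −tan(+63.1°) tan(+1.431°) = -0.0492, H₀ = 1.6201 rad.
Bracket: H₀ sin φ sin δ + cos φ cos δ sin H₀ = 1.6201×0.89180×0.02498 + 0.45243×0.99969×0.99879 = 0.036091 + 0.451742 = 0.487833.
Q̄ = (S₀/π) × [bracket] = (1361/π) × 0.487833 = 211.3 W/m².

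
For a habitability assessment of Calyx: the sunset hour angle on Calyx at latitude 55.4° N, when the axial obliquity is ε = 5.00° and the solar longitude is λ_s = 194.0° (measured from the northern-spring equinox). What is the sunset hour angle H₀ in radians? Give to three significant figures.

Solar declination: sin δ = sin ε · sin λ_s = sin 5.00° × sin 194.0° = -0.02108, so δ = -1.208°.
cos H₀ = −tan φ · tan δ = −tan(+55.4°) × tan(-1.208°) = 0.0306, so H₀ = 1.5402 rad = 88.25°.

H₀ = 1.54 rad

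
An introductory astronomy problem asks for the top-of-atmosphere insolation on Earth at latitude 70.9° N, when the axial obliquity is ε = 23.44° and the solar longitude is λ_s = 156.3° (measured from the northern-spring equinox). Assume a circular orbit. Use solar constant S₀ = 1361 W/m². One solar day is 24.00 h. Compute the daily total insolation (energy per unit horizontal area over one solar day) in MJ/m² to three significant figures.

Solar declination: sin δ = sin ε · sin λ_s = sin 23.44° × sin 156.3° = 0.15989, so δ = +9.201°.
cos H₀ = −tan(+70.9°) tan(+9.201°) = -0.4678, H₀ = 2.0575 rad.
Bracket: H₀ sin φ sin δ + cos φ cos δ sin H₀ = 2.0575×0.94495×0.15989 + 0.32722×0.98713×0.88386 = 0.310864 + 0.285494 = 0.596358.
Q̄ = (S₀/π) × [bracket] = (1361/π) × 0.596358 = 258.35 W/m².
Daily total = Q̄ × 24.00 h × 3600 s/h = 258.35 × 24.00 × 3600 / 10⁶ = 22.32 MJ/m².

22.3 MJ/m²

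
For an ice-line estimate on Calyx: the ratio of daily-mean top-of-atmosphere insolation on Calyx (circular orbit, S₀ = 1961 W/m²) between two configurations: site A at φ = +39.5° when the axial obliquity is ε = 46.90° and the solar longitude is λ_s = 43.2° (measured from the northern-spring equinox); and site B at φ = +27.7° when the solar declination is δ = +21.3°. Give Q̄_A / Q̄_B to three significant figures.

— Configuration A (φ=+39.5°):
Solar declination: sin δ = sin ε · sin λ_s = sin 46.90° × sin 43.2° = 0.49983, so δ = +29.989°.
cos H₀ = −tan(+39.5°) tan(+29.989°) = -0.4757, H₀ = 2.0666 rad.
Bracket: H₀ sin φ sin δ + cos φ cos δ sin H₀ = 2.0666×0.63608×0.49983 + 0.77162×0.86612×0.87960 = 0.657038 + 0.587850 = 1.244888.
Q̄ = (S₀/π) × [bracket] = (1961/π) × 1.244888 = 777.07 W/m².
— Configuration B (φ=+27.7°):
cos H₀ = −tan(+27.7°) tan(+21.300°) = -0.2047, H₀ = 1.7769 rad.
Bracket: H₀ sin φ sin δ + cos φ cos δ sin H₀ = 1.7769×0.46484×0.36325 + 0.88539×0.93169×0.97883 = 0.300035 + 0.807446 = 1.107481.
Q̄ = (S₀/π) × [bracket] = (1961/π) × 1.107481 = 691.30 W/m².
Ratio Q̄_A / Q̄_B = 777.07 / 691.30 = 1.124.

Q̄_A / Q̄_B ≈ 1.12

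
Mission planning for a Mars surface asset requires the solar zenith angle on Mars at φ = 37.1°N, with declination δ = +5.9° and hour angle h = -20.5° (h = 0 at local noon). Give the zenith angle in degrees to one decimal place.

θ_z = 36.4°

cos θ_z = sin φ sin δ + cos φ cos δ cos h = 0.062005 + 0.743117 = 0.805122.
θ_z = arccos(0.805122) = 36.4°.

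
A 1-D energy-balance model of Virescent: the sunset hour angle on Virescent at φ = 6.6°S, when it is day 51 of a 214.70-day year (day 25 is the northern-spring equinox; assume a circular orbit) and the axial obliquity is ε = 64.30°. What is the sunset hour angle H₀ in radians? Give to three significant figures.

H₀ = 1.48 rad

Solar longitude: λ_s = 360° × (51 − 25)/214.70 = 43.596°.
sin δ = sin 64.30° × sin 43.596° = 0.62135, so δ = +38.415°.
cos H₀ = −tan φ · tan δ = −tan(-6.6°) × tan(+38.415°) = 0.0918, so H₀ = 1.4789 rad = 84.74°.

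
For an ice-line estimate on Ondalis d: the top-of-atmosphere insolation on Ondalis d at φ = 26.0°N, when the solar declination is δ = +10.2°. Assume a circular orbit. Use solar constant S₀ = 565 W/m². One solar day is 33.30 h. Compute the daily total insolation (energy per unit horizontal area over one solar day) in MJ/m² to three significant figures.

21.8 MJ/m²

cos H₀ = −tan(+26.0°) tan(+10.200°) = -0.0878, H₀ = 1.6587 rad.
Bracket: H₀ sin φ sin δ + cos φ cos δ sin H₀ = 1.6587×0.43837×0.17708 + 0.89879×0.98420×0.99614 = 0.128759 + 0.881175 = 1.009934.
Q̄ = (S₀/π) × [bracket] = (565/π) × 1.009934 = 181.63 W/m².
Daily total = Q̄ × 33.30 h × 3600 s/h = 181.63 × 33.30 × 3600 / 10⁶ = 21.77 MJ/m².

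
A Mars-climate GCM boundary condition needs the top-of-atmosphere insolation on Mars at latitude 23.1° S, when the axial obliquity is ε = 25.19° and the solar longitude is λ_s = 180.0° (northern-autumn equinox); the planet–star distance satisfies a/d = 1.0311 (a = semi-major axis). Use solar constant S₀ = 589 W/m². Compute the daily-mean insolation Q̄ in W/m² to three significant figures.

Solar declination: sin δ = sin ε · sin λ_s = sin 25.19° × sin 180.0° = 0.00000, so δ = +0.000°.
cos H₀ = −tan(-23.1°) tan(+0.000°) = 0.0000, H₀ = 1.5708 rad.
Bracket: H₀ sin φ sin δ + cos φ cos δ sin H₀ = 1.5708×-0.39234×0.00000 + 0.91982×1.00000×1.00000 = -0.000000 + 0.919820 = 0.919820.
Inverse-square distance factor (a/d)² = 1.0311² = 1.063167.
Q̄ = (S₀/π) × 1.063167 × [bracket] = (589/π) × 1.063167 × 0.919820 = 183.3 W/m².

Q̄ ≈ 183 W/m²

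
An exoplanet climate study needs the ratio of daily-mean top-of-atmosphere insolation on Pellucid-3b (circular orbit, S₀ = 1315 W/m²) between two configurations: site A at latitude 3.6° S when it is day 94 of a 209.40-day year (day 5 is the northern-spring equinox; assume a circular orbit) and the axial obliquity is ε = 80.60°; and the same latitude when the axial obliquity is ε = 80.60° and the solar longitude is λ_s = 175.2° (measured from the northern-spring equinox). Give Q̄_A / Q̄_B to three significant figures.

Q̄_A / Q̄_B ≈ 0.860

— Configuration A (φ=-3.6°):
Solar longitude: λ_s = 360° × (94 − 5)/209.40 = 153.009°.
sin δ = sin 80.60° × sin 153.009° = 0.44776, so δ = +26.600°.
cos H₀ = −tan(-3.6°) tan(+26.600°) = 0.0315, H₀ = 1.5393 rad.
Bracket: H₀ sin φ sin δ + cos φ cos δ sin H₀ = 1.5393×-0.06279×0.44776 + 0.99803×0.89415×0.99950 = -0.043277 + 0.891942 = 0.848665.
Q̄ = (S₀/π) × [bracket] = (1315/π) × 0.848665 = 355.23 W/m².
— Configuration B (φ=-3.6°):
Solar declination: sin δ = sin ε · sin λ_s = sin 80.60° × sin 175.2° = 0.08255, so δ = +4.735°.
cos H₀ = −tan(-3.6°) tan(+4.735°) = 0.0052, H₀ = 1.5656 rad.
Bracket: H₀ sin φ sin δ + cos φ cos δ sin H₀ = 1.5656×-0.06279×0.08255 + 0.99803×0.99659×0.99999 = -0.008115 + 0.994617 = 0.986502.
Q̄ = (S₀/π) × [bracket] = (1315/π) × 0.986502 = 412.93 W/m².
Ratio Q̄_A / Q̄_B = 355.23 / 412.93 = 0.8603.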